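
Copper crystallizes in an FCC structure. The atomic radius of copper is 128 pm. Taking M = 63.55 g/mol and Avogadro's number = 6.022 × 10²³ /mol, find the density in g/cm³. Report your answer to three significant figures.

8.90 g/cm³

In an FCC lattice, atoms touch along the face diagonal, so √2·a = 4r, giving a = 362.0 pm = 3.620 × 10^-8 cm.
With Z = 4, ρ = Z·M/(N_A·a³) = 4 × 63.55 / (6.022 × 10²³ × 4.745 × 10^-23) = 8.895 g/cm³.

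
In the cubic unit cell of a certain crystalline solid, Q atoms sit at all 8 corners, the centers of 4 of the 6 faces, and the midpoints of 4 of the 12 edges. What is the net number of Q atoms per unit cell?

Corner atoms are shared by 8 cells (1/8 each), face atoms by 2 (1/2 each), edge atoms by 4 (1/4 each).
Net atoms = 8 × 1/8 + 4 × 1/2 + 4 × 1/4 = 1 + 2 + 1 = 4.

4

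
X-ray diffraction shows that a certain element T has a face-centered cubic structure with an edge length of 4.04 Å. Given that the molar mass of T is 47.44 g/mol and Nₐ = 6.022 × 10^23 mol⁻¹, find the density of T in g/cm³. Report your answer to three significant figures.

4.78 g/cm³

An FCC unit cell contains Z = 4 atoms.
Cell volume: a³ = (4.04 Å)³ = (4.040 × 10^-8 cm)³ = 6.594 × 10^-23 cm³.
ρ = Z·M/(N_A·a³) = 4 × 47.44 / (6.022 × 10²³ × 6.594 × 10^-23) = 4.779 g/cm³.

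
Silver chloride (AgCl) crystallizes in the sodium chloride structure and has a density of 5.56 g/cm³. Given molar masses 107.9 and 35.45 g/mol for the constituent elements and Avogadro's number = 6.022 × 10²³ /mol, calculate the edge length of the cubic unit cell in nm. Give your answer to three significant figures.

0.555 nm

M(AgCl) = 143.35 g/mol; Z = 4 formula units per cell.
a³ = Z·M/(N_A·ρ) = 4 × 143.35 / (6.022 × 10²³ × 5.56) = 1.713 × 10^-22 cm³, so a = 5.553 × 10^-8 cm = 0.555 nm.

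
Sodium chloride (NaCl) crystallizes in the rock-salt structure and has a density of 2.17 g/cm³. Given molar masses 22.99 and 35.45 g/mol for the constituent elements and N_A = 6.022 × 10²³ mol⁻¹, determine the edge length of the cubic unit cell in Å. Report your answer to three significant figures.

5.63 Å

M(NaCl) = 58.44 g/mol; Z = 4 formula units per cell.
a³ = Z·M/(N_A·ρ) = 4 × 58.44 / (6.022 × 10²³ × 2.17) = 1.789 × 10^-22 cm³, so a = 5.635 × 10^-8 cm = 5.63 Å.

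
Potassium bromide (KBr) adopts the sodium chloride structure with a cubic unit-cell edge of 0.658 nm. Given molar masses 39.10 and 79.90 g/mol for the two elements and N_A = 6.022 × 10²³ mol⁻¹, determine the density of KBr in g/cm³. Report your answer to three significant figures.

2.77 g/cm³

The sodium chloride structure contains Z = 4 formula units per cell; M(KBr) = 39.10 + 79.90 = 119.0 g/mol.
a³ = (6.580 × 10^-8 cm)³ = 2.849 × 10^-22 cm³.
ρ = 4 × 119.0 / (6.022 × 10²³ × 2.849 × 10^-22) = 2.775 g/cm³.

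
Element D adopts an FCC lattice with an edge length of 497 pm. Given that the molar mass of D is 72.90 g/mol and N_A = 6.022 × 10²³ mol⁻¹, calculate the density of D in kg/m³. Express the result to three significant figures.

An FCC unit cell contains Z = 4 atoms.
Cell volume: a³ = (497 pm)³ = (4.970 × 10^-8 cm)³ = 1.228 × 10^-22 cm³.
ρ = Z·M/(N_A·a³) = 4 × 72.90 / (6.022 × 10²³ × 1.228 × 10^-22) = 3.944 g/cm³ = 3940 kg/m³.

3940 kg/m³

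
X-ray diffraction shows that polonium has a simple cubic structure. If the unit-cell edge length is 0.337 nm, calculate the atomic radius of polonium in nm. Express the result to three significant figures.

In a simple cubic lattice, atoms touch along the cell edge, so a = 2r.
r = a/2 = 0.337/2 = 0.169 nm.

0.169 nm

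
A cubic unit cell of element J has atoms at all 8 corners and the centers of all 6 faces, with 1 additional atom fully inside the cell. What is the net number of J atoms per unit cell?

5

Corner atoms are shared by 8 cells (1/8 each), face atoms by 2 (1/2 each), interior atoms are unshared.
Net atoms = 8 × 1/8 + 6 × 1/2 + 1 = 1 + 3 + 1 = 5.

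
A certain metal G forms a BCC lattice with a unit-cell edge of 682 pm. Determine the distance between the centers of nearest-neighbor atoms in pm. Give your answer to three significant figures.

591 pm

In a BCC structure, atoms touch along the body diagonal, so √3·a = 4r; the nearest-neighbor distance equals 2r = 0.8660·a.
d = 0.8660 × 682 = 591 pm.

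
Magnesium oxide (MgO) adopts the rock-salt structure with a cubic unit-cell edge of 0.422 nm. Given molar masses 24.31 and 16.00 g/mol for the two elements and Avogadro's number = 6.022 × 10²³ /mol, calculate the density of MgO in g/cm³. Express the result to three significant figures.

3.56 g/cm³

The rock-salt structure contains Z = 4 formula units per cell; M(MgO) = 24.31 + 16.00 = 40.31 g/mol.
a³ = (4.220 × 10^-8 cm)³ = 7.515 × 10^-23 cm³.
ρ = 4 × 40.31 / (6.022 × 10²³ × 7.515 × 10^-23) = 3.563 g/cm³.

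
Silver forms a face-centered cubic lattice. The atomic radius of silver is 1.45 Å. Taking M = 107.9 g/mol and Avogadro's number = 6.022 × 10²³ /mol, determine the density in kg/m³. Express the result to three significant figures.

10400 kg/m³

In an FCC lattice, atoms touch along the face diagonal, so √2·a = 4r, giving a = 4.101 Å = 4.101 × 10^-8 cm.
With Z = 4, ρ = Z·M/(N_A·a³) = 4 × 107.9 / (6.022 × 10²³ × 6.898 × 10^-23) = 10.39 g/cm³ = 10400 kg/m³.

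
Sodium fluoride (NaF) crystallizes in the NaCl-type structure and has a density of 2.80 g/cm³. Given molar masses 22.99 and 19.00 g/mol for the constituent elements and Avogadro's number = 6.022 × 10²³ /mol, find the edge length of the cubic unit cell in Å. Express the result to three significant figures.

M(NaF) = 41.99 g/mol; Z = 4 formula units per cell.
a³ = Z·M/(N_A·ρ) = 4 × 41.99 / (6.022 × 10²³ × 2.80) = 9.961 × 10^-23 cm³, so a = 4.636 × 10^-8 cm = 4.64 Å.

4.64 Å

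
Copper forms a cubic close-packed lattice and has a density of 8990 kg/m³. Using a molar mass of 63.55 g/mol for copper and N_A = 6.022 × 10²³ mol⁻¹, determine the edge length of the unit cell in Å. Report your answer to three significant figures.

3.61 Å

With Z = 4 atoms per FCC cell, a³ = Z·M/(N_A·ρ) = 4 × 63.55 / (6.022 × 10²³ × 8.990 g/cm³) = 4.695 × 10^-23 cm³.
a = (4.695 × 10^-23)^(1/3) = 3.608 × 10^-8 cm = 3.61 Å.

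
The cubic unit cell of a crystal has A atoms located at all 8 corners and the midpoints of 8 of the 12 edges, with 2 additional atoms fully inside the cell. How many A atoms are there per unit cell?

5

Corner atoms are shared by 8 cells (1/8 each), edge atoms by 4 (1/4 each), interior atoms are unshared.
Net atoms = 8 × 1/8 + 8 × 1/4 + 2 = 1 + 2 + 2 = 5.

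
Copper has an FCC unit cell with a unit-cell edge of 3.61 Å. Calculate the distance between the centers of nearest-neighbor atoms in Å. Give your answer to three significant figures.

2.55 Å

In an FCC structure, atoms touch along the face diagonal, so √2·a = 4r; the nearest-neighbor distance equals 2r = 0.7071·a.
d = 0.7071 × 3.61 = 2.55 Å.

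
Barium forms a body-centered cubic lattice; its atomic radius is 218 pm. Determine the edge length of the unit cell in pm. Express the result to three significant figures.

503 pm

In a BCC lattice, atoms touch along the body diagonal, so √3·a = 4r.
a = 4r/√3 = 4 × 218 / 1.7321 = 503 pm.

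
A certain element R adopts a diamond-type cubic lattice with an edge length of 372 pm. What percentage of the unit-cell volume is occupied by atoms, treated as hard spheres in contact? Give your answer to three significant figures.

34.0%

In a diamond cubic lattice nearest neighbors lie along the body diagonal with √3·a = 8r, so r = 0.2165a = 80.54 pm.
Packing fraction = Z·(4/3)πr³ / a³ = 8 × (4/3)π × (80.54)³ / (372)³ = 0.3401 = 34.0%.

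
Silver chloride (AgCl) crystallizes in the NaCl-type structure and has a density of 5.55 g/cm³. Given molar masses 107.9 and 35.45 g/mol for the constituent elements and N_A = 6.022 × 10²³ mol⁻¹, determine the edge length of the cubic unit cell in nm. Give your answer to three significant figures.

0.556 nm

M(AgCl) = 143.35 g/mol; Z = 4 formula units per cell.
a³ = Z·M/(N_A·ρ) = 4 × 143.35 / (6.022 × 10²³ × 5.55) = 1.716 × 10^-22 cm³, so a = 5.557 × 10^-8 cm = 0.556 nm.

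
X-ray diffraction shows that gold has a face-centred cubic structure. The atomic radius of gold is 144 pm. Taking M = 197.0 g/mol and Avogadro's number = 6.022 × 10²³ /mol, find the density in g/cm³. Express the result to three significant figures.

19.4 g/cm³

In an FCC lattice, atoms touch along the face diagonal, so √2·a = 4r, giving a = 407.3 pm = 4.073 × 10^-8 cm.
With Z = 4, ρ = Z·M/(N_A·a³) = 4 × 197.0 / (6.022 × 10²³ × 6.757 × 10^-23) = 19.37 g/cm³.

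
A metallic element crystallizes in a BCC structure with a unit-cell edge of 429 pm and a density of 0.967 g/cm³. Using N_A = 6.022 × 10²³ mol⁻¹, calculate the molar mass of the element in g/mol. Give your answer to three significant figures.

A BCC cell has Z = 2 atoms; a = 4.290 × 10^-8 cm.
M = ρ·N_A·a³/Z = 0.967 × 6.022 × 10²³ × 7.895 × 10^-23 / 2 = 23.0 g/mol.

23.0 g/mol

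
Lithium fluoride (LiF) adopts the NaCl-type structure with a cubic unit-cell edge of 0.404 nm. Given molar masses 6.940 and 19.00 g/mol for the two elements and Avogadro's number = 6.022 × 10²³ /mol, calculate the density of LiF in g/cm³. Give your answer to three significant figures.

2.61 g/cm³

The NaCl-type structure contains Z = 4 formula units per cell; M(LiF) = 6.940 + 19.00 = 25.94 g/mol.
a³ = (4.040 × 10^-8 cm)³ = 6.594 × 10^-23 cm³.
ρ = 4 × 25.94 / (6.022 × 10²³ × 6.594 × 10^-23) = 2.613 g/cm³.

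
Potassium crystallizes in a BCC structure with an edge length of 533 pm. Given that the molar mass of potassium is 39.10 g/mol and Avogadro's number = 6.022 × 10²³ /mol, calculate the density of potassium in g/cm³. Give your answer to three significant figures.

0.858 g/cm³

A BCC unit cell contains Z = 2 atoms.
Cell volume: a³ = (533 pm)³ = (5.330 × 10^-8 cm)³ = 1.514 × 10^-22 cm³.
ρ = Z·M/(N_A·a³) = 2 × 39.10 / (6.022 × 10²³ × 1.514 × 10^-22) = 0.8576 g/cm³.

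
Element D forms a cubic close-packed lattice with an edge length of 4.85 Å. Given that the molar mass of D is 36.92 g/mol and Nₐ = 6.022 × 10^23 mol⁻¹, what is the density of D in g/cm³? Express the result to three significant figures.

An FCC unit cell contains Z = 4 atoms.
Cell volume: a³ = (4.85 Å)³ = (4.850 × 10^-8 cm)³ = 1.141 × 10^-22 cm³.
ρ = Z·M/(N_A·a³) = 4 × 36.92 / (6.022 × 10²³ × 1.141 × 10^-22) = 2.150 g/cm³.

2.15 g/cm³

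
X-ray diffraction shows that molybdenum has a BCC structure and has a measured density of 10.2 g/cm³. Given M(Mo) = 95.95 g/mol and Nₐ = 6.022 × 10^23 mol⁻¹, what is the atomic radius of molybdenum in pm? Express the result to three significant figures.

For a BCC cell (Z = 2), a³ = Z·M/(N_A·ρ) = 2 × 95.95 / (6.022 × 10²³ × 10.20) = 3.124 × 10^-23 cm³, so a = 3.150 × 10^-8 cm = 315.0 pm.
Atoms touch along the body diagonal, so √3·a = 4r, so r = 0.4330 × a = 136 pm.

136 pm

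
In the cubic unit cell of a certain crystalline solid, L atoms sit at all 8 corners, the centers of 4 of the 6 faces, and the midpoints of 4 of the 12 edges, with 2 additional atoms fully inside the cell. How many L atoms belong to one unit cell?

Corner atoms are shared by 8 cells (1/8 each), face atoms by 2 (1/2 each), edge atoms by 4 (1/4 each), interior atoms are unshared.
Net atoms = 8 × 1/8 + 4 × 1/2 + 4 × 1/4 + 2 = 1 + 2 + 1 + 2 = 6.

6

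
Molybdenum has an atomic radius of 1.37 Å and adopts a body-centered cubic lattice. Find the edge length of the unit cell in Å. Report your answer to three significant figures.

3.16 Å

In a BCC lattice, atoms touch along the body diagonal, so √3·a = 4r.
a = 4r/√3 = 4 × 1.37 / 1.7321 = 3.16 Å.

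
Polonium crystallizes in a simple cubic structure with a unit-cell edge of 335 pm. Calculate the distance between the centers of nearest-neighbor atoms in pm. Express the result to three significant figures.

335 pm

In a simple cubic structure, atoms touch along the cell edge, so a = 2r; the nearest-neighbor distance equals 2r = 1.000·a.
d = 1.000 × 335 = 335 pm.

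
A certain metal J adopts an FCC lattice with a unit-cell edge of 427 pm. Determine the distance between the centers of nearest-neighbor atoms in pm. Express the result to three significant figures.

302 pm

In an FCC structure, atoms touch along the face diagonal, so √2·a = 4r; the nearest-neighbor distance equals 2r = 0.7071·a.
d = 0.7071 × 427 = 302 pm.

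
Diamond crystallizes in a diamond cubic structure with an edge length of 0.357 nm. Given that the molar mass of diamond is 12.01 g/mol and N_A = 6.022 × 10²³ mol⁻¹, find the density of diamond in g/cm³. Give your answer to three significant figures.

3.51 g/cm³

A diamond cubic unit cell contains Z = 8 atoms.
Cell volume: a³ = (0.357 nm)³ = (3.570 × 10^-8 cm)³ = 4.550 × 10^-23 cm³.
ρ = Z·M/(N_A·a³) = 8 × 12.01 / (6.022 × 10²³ × 4.550 × 10^-23) = 3.507 g/cm³.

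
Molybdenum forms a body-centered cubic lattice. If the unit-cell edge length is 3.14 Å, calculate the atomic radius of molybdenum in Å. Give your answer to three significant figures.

1.36 Å

In a BCC lattice, atoms touch along the body diagonal, so √3·a = 4r.
r = √3·a/4 = 1.7321 × 3.14 / 4 = 1.36 Å.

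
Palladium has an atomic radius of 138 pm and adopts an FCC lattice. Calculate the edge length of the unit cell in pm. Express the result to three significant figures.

In an FCC lattice, atoms touch along the face diagonal, so √2·a = 4r.
a = 4r/√2 = 4 × 138 / 1.4142 = 390 pm.

390 pm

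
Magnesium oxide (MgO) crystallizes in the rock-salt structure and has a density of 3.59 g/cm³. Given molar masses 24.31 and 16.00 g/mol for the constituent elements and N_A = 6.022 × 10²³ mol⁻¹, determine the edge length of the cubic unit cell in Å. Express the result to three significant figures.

4.21 Å

M(MgO) = 40.31 g/mol; Z = 4 formula units per cell.
a³ = Z·M/(N_A·ρ) = 4 × 40.31 / (6.022 × 10²³ × 3.59) = 7.458 × 10^-23 cm³, so a = 4.209 × 10^-8 cm = 4.21 Å.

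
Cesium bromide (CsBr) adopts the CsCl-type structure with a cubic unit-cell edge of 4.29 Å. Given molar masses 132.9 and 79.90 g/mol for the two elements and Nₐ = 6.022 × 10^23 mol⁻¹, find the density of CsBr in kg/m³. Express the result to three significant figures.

4480 kg/m³

The CsCl-type structure contains Z = 1 formula unit per cell; M(CsBr) = 132.9 + 79.90 = 212.8 g/mol.
a³ = (4.290 × 10^-8 cm)³ = 7.895 × 10^-23 cm³.
ρ = 1 × 212.8 / (6.022 × 10²³ × 7.895 × 10^-23) = 4.476 g/cm³ = 4480 kg/m³.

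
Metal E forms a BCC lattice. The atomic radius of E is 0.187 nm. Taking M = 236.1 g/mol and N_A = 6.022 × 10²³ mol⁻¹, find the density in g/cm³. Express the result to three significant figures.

In a BCC lattice, atoms touch along the body diagonal, so √3·a = 4r, giving a = 0.4319 nm = 4.319 × 10^-8 cm.
With Z = 2, ρ = Z·M/(N_A·a³) = 2 × 236.1 / (6.022 × 10²³ × 8.054 × 10^-23) = 9.736 g/cm³.

9.74 g/cm³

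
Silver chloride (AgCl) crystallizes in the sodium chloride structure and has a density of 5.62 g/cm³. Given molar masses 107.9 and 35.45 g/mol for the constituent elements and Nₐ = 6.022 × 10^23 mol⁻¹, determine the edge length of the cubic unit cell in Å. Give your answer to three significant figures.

M(AgCl) = 143.35 g/mol; Z = 4 formula units per cell.
a³ = Z·M/(N_A·ρ) = 4 × 143.35 / (6.022 × 10²³ × 5.62) = 1.694 × 10^-22 cm³, so a = 5.533 × 10^-8 cm = 5.53 Å.

5.53 Å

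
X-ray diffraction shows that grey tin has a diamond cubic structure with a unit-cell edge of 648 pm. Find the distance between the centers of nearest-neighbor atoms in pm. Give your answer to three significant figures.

281 pm

In a diamond cubic structure, nearest neighbors lie along the body diagonal with √3·a = 8r; the nearest-neighbor distance equals 2r = 0.4330·a.
d = 0.4330 × 648 = 281 pm.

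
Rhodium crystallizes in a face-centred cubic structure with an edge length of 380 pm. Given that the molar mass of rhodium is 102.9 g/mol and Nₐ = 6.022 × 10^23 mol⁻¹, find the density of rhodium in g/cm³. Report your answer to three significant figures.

An FCC unit cell contains Z = 4 atoms.
Cell volume: a³ = (380 pm)³ = (3.800 × 10^-8 cm)³ = 5.487 × 10^-23 cm³.
ρ = Z·M/(N_A·a³) = 4 × 102.9 / (6.022 × 10²³ × 5.487 × 10^-23) = 12.46 g/cm³.

12.5 g/cm³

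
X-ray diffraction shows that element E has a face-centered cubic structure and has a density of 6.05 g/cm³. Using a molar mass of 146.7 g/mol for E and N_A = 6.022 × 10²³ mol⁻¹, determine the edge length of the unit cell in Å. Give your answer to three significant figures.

With Z = 4 atoms per FCC cell, a³ = Z·M/(N_A·ρ) = 4 × 146.7 / (6.022 × 10²³ × 6.050 g/cm³) = 1.611 × 10^-22 cm³.
a = (1.611 × 10^-22)^(1/3) = 5.441 × 10^-8 cm = 5.44 Å.

5.44 Å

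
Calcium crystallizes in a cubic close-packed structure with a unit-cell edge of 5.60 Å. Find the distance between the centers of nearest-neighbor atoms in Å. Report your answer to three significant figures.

3.96 Å

In an FCC structure, atoms touch along the face diagonal, so √2·a = 4r; the nearest-neighbor distance equals 2r = 0.7071·a.
d = 0.7071 × 5.60 = 3.96 Å.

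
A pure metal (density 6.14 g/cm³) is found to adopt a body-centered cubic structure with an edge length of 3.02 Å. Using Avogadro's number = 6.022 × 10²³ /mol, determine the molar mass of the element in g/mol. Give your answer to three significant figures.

A BCC cell has Z = 2 atoms; a = 3.020 × 10^-8 cm.
M = ρ·N_A·a³/Z = 6.14 × 6.022 × 10²³ × 2.754 × 10^-23 / 2 = 50.9 g/mol.

50.9 g/mol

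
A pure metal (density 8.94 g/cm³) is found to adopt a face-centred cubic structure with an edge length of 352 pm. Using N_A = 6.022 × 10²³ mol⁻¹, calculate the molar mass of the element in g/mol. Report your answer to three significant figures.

An FCC cell has Z = 4 atoms; a = 3.520 × 10^-8 cm.
M = ρ·N_A·a³/Z = 8.94 × 6.022 × 10²³ × 4.361 × 10^-23 / 4 = 58.7 g/mol.

58.7 g/mol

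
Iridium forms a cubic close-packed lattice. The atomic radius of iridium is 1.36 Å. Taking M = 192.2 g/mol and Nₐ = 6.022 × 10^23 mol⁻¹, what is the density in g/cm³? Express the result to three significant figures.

In an FCC lattice, atoms touch along the face diagonal, so √2·a = 4r, giving a = 3.847 Å = 3.847 × 10^-8 cm.
With Z = 4, ρ = Z·M/(N_A·a³) = 4 × 192.2 / (6.022 × 10²³ × 5.692 × 10^-23) = 22.43 g/cm³.

22.4 g/cm³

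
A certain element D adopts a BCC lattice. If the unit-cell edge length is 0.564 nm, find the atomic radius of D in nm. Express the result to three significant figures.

In a BCC lattice, atoms touch along the body diagonal, so √3·a = 4r.
r = √3·a/4 = 1.7321 × 0.564 / 4 = 0.244 nm.

0.244 nm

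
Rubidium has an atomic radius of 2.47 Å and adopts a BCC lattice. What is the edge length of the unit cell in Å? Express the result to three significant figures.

5.70 Å

In a BCC lattice, atoms touch along the body diagonal, so √3·a = 4r.
a = 4r/√3 = 4 × 2.47 / 1.7321 = 5.70 Å.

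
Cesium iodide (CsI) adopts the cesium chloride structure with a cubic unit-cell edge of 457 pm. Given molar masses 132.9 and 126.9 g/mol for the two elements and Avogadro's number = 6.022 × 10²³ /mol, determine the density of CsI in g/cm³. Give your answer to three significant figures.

The cesium chloride structure contains Z = 1 formula unit per cell; M(CsI) = 132.9 + 126.9 = 259.8 g/mol.
a³ = (4.570 × 10^-8 cm)³ = 9.544 × 10^-23 cm³.
ρ = 1 × 259.8 / (6.022 × 10²³ × 9.544 × 10^-23) = 4.520 g/cm³.

4.52 g/cm³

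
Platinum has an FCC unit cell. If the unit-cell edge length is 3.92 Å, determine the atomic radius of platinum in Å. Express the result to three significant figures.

1.39 Å

In an FCC lattice, atoms touch along the face diagonal, so √2·a = 4r.
r = √2·a/4 = 1.4142 × 3.92 / 4 = 1.39 Å.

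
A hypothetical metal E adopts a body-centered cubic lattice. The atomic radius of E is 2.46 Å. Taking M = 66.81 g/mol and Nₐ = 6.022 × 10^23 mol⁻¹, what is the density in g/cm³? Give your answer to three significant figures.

1.21 g/cm³

In a BCC lattice, atoms touch along the body diagonal, so √3·a = 4r, giving a = 5.681 Å = 5.681 × 10^-8 cm.
With Z = 2, ρ = Z·M/(N_A·a³) = 2 × 66.81 / (6.022 × 10²³ × 1.834 × 10^-22) = 1.210 g/cm³.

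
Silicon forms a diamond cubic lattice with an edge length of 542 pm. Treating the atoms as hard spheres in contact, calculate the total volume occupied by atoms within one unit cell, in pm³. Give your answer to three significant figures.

5.41 × 10^7 pm³

In a diamond cubic lattice nearest neighbors lie along the body diagonal with √3·a = 8r, so r = 0.2165a = 117.3 pm.
V_atoms = Z × (4/3)πr³ = 8 × (4/3)π × (117.3)³ = 5.41 × 10^7 pm³.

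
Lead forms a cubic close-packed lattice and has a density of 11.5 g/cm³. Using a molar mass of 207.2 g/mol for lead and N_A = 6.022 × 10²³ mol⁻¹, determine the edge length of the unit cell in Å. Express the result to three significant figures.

With Z = 4 atoms per FCC cell, a³ = Z·M/(N_A·ρ) = 4 × 207.2 / (6.022 × 10²³ × 11.50 g/cm³) = 1.197 × 10^-22 cm³.
a = (1.197 × 10^-22)^(1/3) = 4.928 × 10^-8 cm = 4.93 Å.

4.93 Å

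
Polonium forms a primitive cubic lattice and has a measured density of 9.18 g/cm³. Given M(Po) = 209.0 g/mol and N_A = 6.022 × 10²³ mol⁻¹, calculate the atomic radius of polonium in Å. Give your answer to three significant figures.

For a simple cubic cell (Z = 1), a³ = Z·M/(N_A·ρ) = 1 × 209.0 / (6.022 × 10²³ × 9.180) = 3.781 × 10^-23 cm³, so a = 3.356 × 10^-8 cm = 3.356 Å.
Atoms touch along the cell edge, so a = 2r, so r = 0.5000 × a = 1.68 Å.

1.68 Å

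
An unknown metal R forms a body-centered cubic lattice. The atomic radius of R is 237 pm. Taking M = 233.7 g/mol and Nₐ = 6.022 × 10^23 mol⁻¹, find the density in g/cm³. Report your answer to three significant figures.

4.73 g/cm³

In a BCC lattice, atoms touch along the body diagonal, so √3·a = 4r, giving a = 547.3 pm = 5.473 × 10^-8 cm.
With Z = 2, ρ = Z·M/(N_A·a³) = 2 × 233.7 / (6.022 × 10²³ × 1.640 × 10^-22) = 4.734 g/cm³.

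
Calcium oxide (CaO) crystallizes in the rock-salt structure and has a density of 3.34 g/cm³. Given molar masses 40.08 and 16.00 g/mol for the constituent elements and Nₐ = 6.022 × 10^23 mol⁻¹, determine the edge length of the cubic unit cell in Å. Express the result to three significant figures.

M(CaO) = 56.08 g/mol; Z = 4 formula units per cell.
a³ = Z·M/(N_A·ρ) = 4 × 56.08 / (6.022 × 10²³ × 3.34) = 1.115 × 10^-22 cm³, so a = 4.813 × 10^-8 cm = 4.81 Å.

4.81 Å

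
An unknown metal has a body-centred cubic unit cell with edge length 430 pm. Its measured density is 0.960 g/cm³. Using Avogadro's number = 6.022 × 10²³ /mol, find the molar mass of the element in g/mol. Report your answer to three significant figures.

A BCC cell has Z = 2 atoms; a = 4.300 × 10^-8 cm.
M = ρ·N_A·a³/Z = 0.960 × 6.022 × 10²³ × 7.951 × 10^-23 / 2 = 23.0 g/mol.

23.0 g/mol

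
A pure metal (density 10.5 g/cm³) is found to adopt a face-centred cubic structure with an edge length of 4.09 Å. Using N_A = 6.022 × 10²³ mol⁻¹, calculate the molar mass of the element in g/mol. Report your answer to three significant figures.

An FCC cell has Z = 4 atoms; a = 4.090 × 10^-8 cm.
M = ρ·N_A·a³/Z = 10.5 × 6.022 × 10²³ × 6.842 × 10^-23 / 4 = 108 g/mol.

108 g/mol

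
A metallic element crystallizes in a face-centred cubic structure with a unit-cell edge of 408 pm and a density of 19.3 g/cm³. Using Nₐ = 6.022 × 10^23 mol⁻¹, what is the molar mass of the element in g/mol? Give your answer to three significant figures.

197 g/mol

An FCC cell has Z = 4 atoms; a = 4.080 × 10^-8 cm.
M = ρ·N_A·a³/Z = 19.3 × 6.022 × 10²³ × 6.792 × 10^-23 / 4 = 197 g/mol.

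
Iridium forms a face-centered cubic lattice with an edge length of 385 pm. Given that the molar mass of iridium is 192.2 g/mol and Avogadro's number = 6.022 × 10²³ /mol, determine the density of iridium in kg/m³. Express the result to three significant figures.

22400 kg/m³

An FCC unit cell contains Z = 4 atoms.
Cell volume: a³ = (385 pm)³ = (3.850 × 10^-8 cm)³ = 5.707 × 10^-23 cm³.
ρ = Z·M/(N_A·a³) = 4 × 192.2 / (6.022 × 10²³ × 5.707 × 10^-23) = 22.37 g/cm³ = 22400 kg/m³.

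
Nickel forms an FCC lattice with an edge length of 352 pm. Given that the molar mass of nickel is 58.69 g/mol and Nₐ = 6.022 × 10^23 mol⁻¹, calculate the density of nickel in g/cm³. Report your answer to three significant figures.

8.94 g/cm³

An FCC unit cell contains Z = 4 atoms.
Cell volume: a³ = (352 pm)³ = (3.520 × 10^-8 cm)³ = 4.361 × 10^-23 cm³.
ρ = Z·M/(N_A·a³) = 4 × 58.69 / (6.022 × 10²³ × 4.361 × 10^-23) = 8.938 g/cm³.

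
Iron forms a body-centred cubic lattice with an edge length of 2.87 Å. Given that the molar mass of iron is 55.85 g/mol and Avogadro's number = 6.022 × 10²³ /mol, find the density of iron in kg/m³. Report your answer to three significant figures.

7850 kg/m³

A BCC unit cell contains Z = 2 atoms.
Cell volume: a³ = (2.87 Å)³ = (2.870 × 10^-8 cm)³ = 2.364 × 10^-23 cm³.
ρ = Z·M/(N_A·a³) = 2 × 55.85 / (6.022 × 10²³ × 2.364 × 10^-23) = 7.846 g/cm³ = 7850 kg/m³.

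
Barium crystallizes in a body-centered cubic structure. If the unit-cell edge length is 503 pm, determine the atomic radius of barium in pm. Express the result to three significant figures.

In a BCC lattice, atoms touch along the body diagonal, so √3·a = 4r.
r = √3·a/4 = 1.7321 × 503 / 4 = 218 pm.

218 pm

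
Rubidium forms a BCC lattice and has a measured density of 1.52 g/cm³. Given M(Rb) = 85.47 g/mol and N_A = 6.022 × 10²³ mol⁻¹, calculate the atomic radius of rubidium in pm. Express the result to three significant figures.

For a BCC cell (Z = 2), a³ = Z·M/(N_A·ρ) = 2 × 85.47 / (6.022 × 10²³ × 1.520) = 1.867 × 10^-22 cm³, so a = 5.716 × 10^-8 cm = 571.6 pm.
Atoms touch along the body diagonal, so √3·a = 4r, so r = 0.4330 × a = 248 pm.

248 pm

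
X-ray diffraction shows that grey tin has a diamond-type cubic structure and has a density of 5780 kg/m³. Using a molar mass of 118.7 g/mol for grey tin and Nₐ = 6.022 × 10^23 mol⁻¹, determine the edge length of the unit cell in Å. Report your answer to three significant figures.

With Z = 8 atoms per diamond cubic cell, a³ = Z·M/(N_A·ρ) = 8 × 118.7 / (6.022 × 10²³ × 5.780 g/cm³) = 2.728 × 10^-22 cm³.
a = (2.728 × 10^-22)^(1/3) = 6.486 × 10^-8 cm = 6.49 Å.

6.49 Å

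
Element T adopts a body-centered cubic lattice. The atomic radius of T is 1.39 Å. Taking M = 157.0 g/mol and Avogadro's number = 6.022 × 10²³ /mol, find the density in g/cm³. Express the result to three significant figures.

In a BCC lattice, atoms touch along the body diagonal, so √3·a = 4r, giving a = 3.210 Å = 3.210 × 10^-8 cm.
With Z = 2, ρ = Z·M/(N_A·a³) = 2 × 157.0 / (6.022 × 10²³ × 3.308 × 10^-23) = 15.76 g/cm³.

15.8 g/cm³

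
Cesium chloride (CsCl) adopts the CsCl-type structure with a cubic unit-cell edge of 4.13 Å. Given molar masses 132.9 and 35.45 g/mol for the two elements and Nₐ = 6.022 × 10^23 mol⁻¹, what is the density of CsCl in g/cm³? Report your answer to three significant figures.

3.97 g/cm³

The CsCl-type structure contains Z = 1 formula unit per cell; M(CsCl) = 132.9 + 35.45 = 168.35 g/mol.
a³ = (4.130 × 10^-8 cm)³ = 7.044 × 10^-23 cm³.
ρ = 1 × 168.35 / (6.022 × 10²³ × 7.044 × 10^-23) = 3.968 g/cm³.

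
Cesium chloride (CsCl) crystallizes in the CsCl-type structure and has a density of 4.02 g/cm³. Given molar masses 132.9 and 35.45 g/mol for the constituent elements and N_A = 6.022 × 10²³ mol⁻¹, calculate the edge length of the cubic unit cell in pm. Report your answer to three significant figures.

411 pm

M(CsCl) = 168.35 g/mol; Z = 1 formula unit per cell.
a³ = Z·M/(N_A·ρ) = 1 × 168.35 / (6.022 × 10²³ × 4.02) = 6.954 × 10^-23 cm³, so a = 4.112 × 10^-8 cm = 411 pm.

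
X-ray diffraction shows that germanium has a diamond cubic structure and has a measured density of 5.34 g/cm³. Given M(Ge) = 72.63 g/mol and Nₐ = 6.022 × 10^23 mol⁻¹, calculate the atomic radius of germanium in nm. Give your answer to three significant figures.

For a diamond cubic cell (Z = 8), a³ = Z·M/(N_A·ρ) = 8 × 72.63 / (6.022 × 10²³ × 5.340) = 1.807 × 10^-22 cm³, so a = 5.653 × 10^-8 cm = 0.5653 nm.
Nearest neighbors lie along the body diagonal with √3·a = 8r, so r = 0.2165 × a = 0.122 nm.

0.122 nm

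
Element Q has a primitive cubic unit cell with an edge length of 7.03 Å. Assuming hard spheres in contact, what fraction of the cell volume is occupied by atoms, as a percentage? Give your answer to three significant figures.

52.4%

In a simple cubic lattice atoms touch along the cell edge, so a = 2r, so r = 0.5000a = 3.515 Å.
Packing fraction = Z·(4/3)πr³ / a³ = 1 × (4/3)π × (3.515)³ / (7.03)³ = 0.5236 = 52.4%.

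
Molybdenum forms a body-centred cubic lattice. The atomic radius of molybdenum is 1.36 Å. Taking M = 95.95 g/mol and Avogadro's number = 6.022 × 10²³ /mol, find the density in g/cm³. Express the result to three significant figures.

In a BCC lattice, atoms touch along the body diagonal, so √3·a = 4r, giving a = 3.141 Å = 3.141 × 10^-8 cm.
With Z = 2, ρ = Z·M/(N_A·a³) = 2 × 95.95 / (6.022 × 10²³ × 3.098 × 10^-23) = 10.29 g/cm³.

10.3 g/cm³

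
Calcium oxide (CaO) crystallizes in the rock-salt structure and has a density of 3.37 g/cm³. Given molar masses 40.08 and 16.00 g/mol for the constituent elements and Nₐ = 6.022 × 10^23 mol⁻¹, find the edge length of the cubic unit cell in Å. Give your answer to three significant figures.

M(CaO) = 56.08 g/mol; Z = 4 formula units per cell.
a³ = Z·M/(N_A·ρ) = 4 × 56.08 / (6.022 × 10²³ × 3.37) = 1.105 × 10^-22 cm³, so a = 4.799 × 10^-8 cm = 4.80 Å.

4.80 Å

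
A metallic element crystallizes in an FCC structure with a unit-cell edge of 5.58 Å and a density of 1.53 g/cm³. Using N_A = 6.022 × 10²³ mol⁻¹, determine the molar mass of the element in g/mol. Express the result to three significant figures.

40.0 g/mol

An FCC cell has Z = 4 atoms; a = 5.580 × 10^-8 cm.
M = ρ·N_A·a³/Z = 1.53 × 6.022 × 10²³ × 1.737 × 10^-22 / 4 = 40.0 g/mol.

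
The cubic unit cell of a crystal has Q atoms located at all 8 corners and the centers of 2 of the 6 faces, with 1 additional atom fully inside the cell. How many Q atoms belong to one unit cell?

3

Corner atoms are shared by 8 cells (1/8 each), face atoms by 2 (1/2 each), interior atoms are unshared.
Net atoms = 8 × 1/8 + 2 × 1/2 + 1 = 1 + 1 + 1 = 3.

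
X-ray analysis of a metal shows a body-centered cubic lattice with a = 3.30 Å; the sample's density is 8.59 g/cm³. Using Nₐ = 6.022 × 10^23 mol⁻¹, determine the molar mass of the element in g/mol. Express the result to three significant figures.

A BCC cell has Z = 2 atoms; a = 3.300 × 10^-8 cm.
M = ρ·N_A·a³/Z = 8.59 × 6.022 × 10²³ × 3.594 × 10^-23 / 2 = 92.9 g/mol.

92.9 g/mol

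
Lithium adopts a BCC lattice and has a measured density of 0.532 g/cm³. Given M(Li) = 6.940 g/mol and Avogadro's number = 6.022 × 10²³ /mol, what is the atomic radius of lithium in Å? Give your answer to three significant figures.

For a BCC cell (Z = 2), a³ = Z·M/(N_A·ρ) = 2 × 6.940 / (6.022 × 10²³ × 0.5320) = 4.332 × 10^-23 cm³, so a = 3.512 × 10^-8 cm = 3.512 Å.
Atoms touch along the body diagonal, so √3·a = 4r, so r = 0.4330 × a = 1.52 Å.

1.52 Å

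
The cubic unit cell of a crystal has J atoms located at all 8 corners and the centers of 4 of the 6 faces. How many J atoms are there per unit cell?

3

Corner atoms are shared by 8 cells (1/8 each), face atoms by 2 (1/2 each).
Net atoms = 8 × 1/8 + 4 × 1/2 = 1 + 2 = 3.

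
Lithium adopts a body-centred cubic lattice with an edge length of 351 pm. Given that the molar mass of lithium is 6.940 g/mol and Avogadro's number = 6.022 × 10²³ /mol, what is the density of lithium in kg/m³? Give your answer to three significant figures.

A BCC unit cell contains Z = 2 atoms.
Cell volume: a³ = (351 pm)³ = (3.510 × 10^-8 cm)³ = 4.324 × 10^-23 cm³.
ρ = Z·M/(N_A·a³) = 2 × 6.940 / (6.022 × 10²³ × 4.324 × 10^-23) = 0.5330 g/cm³ = 533 kg/m³.

533 kg/m³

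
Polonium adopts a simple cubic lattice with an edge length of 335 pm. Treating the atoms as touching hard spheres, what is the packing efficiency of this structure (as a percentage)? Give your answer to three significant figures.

In a simple cubic lattice atoms touch along the cell edge, so a = 2r, so r = 0.5000a = 167.5 pm.
Packing fraction = Z·(4/3)πr³ / a³ = 1 × (4/3)π × (167.5)³ / (335)³ = 0.5236 = 52.4%.

52.4%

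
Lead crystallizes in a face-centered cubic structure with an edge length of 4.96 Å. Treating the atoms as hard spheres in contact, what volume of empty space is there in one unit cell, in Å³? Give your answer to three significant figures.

31.7 Å³

In an FCC lattice atoms touch along the face diagonal, so √2·a = 4r, so r = 0.3536a = 1.754 Å.
V_cell = a³ = 122.0 Å³; V_atoms = 4 × (4/3)πr³ = 90.36 Å³.
Empty space = 122.0 − 90.36 = 31.7 Å³.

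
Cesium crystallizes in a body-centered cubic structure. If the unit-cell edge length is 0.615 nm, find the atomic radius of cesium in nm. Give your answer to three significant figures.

0.266 nm

In a BCC lattice, atoms touch along the body diagonal, so √3·a = 4r.
r = √3·a/4 = 1.7321 × 0.615 / 4 = 0.266 nm.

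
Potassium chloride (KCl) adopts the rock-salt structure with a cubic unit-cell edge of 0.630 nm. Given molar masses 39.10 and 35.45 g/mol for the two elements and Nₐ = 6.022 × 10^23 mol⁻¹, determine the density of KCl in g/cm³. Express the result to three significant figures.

1.98 g/cm³

The rock-salt structure contains Z = 4 formula units per cell; M(KCl) = 39.10 + 35.45 = 74.55 g/mol.
a³ = (6.300 × 10^-8 cm)³ = 2.500 × 10^-22 cm³.
ρ = 4 × 74.55 / (6.022 × 10²³ × 2.500 × 10^-22) = 1.980 g/cm³.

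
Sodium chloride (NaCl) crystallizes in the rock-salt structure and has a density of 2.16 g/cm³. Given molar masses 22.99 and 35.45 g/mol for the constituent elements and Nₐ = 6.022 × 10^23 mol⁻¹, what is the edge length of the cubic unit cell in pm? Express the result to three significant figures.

564 pm

M(NaCl) = 58.44 g/mol; Z = 4 formula units per cell.
a³ = Z·M/(N_A·ρ) = 4 × 58.44 / (6.022 × 10²³ × 2.16) = 1.797 × 10^-22 cm³, so a = 5.643 × 10^-8 cm = 564 pm.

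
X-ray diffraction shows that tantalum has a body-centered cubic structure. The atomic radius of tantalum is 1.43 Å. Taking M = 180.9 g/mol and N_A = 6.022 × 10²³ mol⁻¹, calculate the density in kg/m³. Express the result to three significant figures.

16700 kg/m³

In a BCC lattice, atoms touch along the body diagonal, so √3·a = 4r, giving a = 3.302 Å = 3.302 × 10^-8 cm.
With Z = 2, ρ = Z·M/(N_A·a³) = 2 × 180.9 / (6.022 × 10²³ × 3.602 × 10^-23) = 16.68 g/cm³ = 16700 kg/m³.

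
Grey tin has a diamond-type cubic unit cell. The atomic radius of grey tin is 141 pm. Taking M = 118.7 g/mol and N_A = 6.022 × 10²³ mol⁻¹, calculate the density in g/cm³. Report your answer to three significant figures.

5.71 g/cm³

In a diamond cubic lattice, nearest neighbors lie along the body diagonal with √3·a = 8r, giving a = 651.3 pm = 6.513 × 10^-8 cm.
With Z = 8, ρ = Z·M/(N_A·a³) = 8 × 118.7 / (6.022 × 10²³ × 2.762 × 10^-22) = 5.709 g/cm³.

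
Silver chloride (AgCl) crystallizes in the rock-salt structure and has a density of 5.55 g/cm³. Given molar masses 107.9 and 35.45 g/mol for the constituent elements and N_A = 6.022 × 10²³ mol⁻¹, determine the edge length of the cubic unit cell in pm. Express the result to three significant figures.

M(AgCl) = 143.35 g/mol; Z = 4 formula units per cell.
a³ = Z·M/(N_A·ρ) = 4 × 143.35 / (6.022 × 10²³ × 5.55) = 1.716 × 10^-22 cm³, so a = 5.557 × 10^-8 cm = 556 pm.

556 pm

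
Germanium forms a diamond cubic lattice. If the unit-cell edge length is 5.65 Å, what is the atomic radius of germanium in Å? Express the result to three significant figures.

In a diamond cubic lattice, nearest neighbors lie along the body diagonal with √3·a = 8r.
r = √3·a/8 = 1.7321 × 5.65 / 8 = 1.22 Å.

1.22 Å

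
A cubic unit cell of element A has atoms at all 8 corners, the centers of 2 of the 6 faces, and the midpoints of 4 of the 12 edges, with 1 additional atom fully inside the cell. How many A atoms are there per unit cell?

Corner atoms are shared by 8 cells (1/8 each), face atoms by 2 (1/2 each), edge atoms by 4 (1/4 each), interior atoms are unshared.
Net atoms = 8 × 1/8 + 2 × 1/2 + 4 × 1/4 + 1 = 1 + 1 + 1 + 1 = 4.

4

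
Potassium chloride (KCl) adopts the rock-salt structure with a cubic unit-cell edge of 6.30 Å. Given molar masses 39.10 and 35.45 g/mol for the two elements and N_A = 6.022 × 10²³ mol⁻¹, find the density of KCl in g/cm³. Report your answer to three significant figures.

The rock-salt structure contains Z = 4 formula units per cell; M(KCl) = 39.10 + 35.45 = 74.55 g/mol.
a³ = (6.300 × 10^-8 cm)³ = 2.500 × 10^-22 cm³.
ρ = 4 × 74.55 / (6.022 × 10²³ × 2.500 × 10^-22) = 1.980 g/cm³.

1.98 g/cm³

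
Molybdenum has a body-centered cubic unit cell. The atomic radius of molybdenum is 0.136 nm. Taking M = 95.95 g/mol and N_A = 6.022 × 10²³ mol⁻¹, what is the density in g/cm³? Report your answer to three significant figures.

10.3 g/cm³

In a BCC lattice, atoms touch along the body diagonal, so √3·a = 4r, giving a = 0.3141 nm = 3.141 × 10^-8 cm.
With Z = 2, ρ = Z·M/(N_A·a³) = 2 × 95.95 / (6.022 × 10²³ × 3.098 × 10^-23) = 10.29 g/cm³.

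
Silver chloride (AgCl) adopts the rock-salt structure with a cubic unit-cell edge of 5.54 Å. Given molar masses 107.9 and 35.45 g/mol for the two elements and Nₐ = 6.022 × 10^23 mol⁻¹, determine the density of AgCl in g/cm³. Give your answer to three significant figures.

The rock-salt structure contains Z = 4 formula units per cell; M(AgCl) = 107.9 + 35.45 = 143.35 g/mol.
a³ = (5.540 × 10^-8 cm)³ = 1.700 × 10^-22 cm³.
ρ = 4 × 143.35 / (6.022 × 10²³ × 1.700 × 10^-22) = 5.600 g/cm³.

5.60 g/cm³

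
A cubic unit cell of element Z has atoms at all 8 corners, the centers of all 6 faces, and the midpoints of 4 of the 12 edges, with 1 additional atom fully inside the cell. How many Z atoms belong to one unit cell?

6

Corner atoms are shared by 8 cells (1/8 each), face atoms by 2 (1/2 each), edge atoms by 4 (1/4 each), interior atoms are unshared.
Net atoms = 8 × 1/8 + 6 × 1/2 + 4 × 1/4 + 1 = 1 + 3 + 1 + 1 = 6.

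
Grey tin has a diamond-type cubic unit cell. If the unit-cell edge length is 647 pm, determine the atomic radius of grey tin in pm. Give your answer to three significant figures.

In a diamond cubic lattice, nearest neighbors lie along the body diagonal with √3·a = 8r.
r = √3·a/8 = 1.7321 × 647 / 8 = 140 pm.

140 pm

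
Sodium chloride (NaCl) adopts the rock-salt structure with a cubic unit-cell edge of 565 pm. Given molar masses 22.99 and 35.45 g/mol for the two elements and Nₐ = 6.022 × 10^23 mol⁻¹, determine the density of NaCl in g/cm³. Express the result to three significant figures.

2.15 g/cm³

The rock-salt structure contains Z = 4 formula units per cell; M(NaCl) = 22.99 + 35.45 = 58.44 g/mol.
a³ = (5.650 × 10^-8 cm)³ = 1.804 × 10^-22 cm³.
ρ = 4 × 58.44 / (6.022 × 10²³ × 1.804 × 10^-22) = 2.152 g/cm³.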